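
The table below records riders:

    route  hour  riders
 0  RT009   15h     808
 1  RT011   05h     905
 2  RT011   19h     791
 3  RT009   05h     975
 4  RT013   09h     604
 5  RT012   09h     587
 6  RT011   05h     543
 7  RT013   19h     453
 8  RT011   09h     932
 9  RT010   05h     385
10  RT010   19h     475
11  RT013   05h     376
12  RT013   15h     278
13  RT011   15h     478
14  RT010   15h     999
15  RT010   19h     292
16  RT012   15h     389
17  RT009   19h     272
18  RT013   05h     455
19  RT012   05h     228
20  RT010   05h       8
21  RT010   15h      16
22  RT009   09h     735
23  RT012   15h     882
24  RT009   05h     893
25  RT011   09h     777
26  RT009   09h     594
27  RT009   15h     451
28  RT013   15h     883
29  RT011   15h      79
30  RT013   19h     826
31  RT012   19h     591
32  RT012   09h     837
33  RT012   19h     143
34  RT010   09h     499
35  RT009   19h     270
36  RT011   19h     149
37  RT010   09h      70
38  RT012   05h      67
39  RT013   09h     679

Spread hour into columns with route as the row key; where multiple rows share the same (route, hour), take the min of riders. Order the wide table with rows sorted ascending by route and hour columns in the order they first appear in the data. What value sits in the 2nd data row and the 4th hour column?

With rows sorted ascending by route, row 2 is route=RT010. hour columns in first-appearance order: 15h, 05h, 19h, 09h; column 4 is 09h.
Long rows with route=RT010, hour=09h: min(499, 70) = 70.

70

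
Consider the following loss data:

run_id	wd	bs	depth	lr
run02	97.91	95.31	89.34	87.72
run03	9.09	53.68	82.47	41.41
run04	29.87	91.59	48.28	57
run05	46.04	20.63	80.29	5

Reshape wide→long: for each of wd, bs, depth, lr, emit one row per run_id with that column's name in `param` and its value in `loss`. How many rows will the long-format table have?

4 run_id values × 4 melted columns = 16 rows.

16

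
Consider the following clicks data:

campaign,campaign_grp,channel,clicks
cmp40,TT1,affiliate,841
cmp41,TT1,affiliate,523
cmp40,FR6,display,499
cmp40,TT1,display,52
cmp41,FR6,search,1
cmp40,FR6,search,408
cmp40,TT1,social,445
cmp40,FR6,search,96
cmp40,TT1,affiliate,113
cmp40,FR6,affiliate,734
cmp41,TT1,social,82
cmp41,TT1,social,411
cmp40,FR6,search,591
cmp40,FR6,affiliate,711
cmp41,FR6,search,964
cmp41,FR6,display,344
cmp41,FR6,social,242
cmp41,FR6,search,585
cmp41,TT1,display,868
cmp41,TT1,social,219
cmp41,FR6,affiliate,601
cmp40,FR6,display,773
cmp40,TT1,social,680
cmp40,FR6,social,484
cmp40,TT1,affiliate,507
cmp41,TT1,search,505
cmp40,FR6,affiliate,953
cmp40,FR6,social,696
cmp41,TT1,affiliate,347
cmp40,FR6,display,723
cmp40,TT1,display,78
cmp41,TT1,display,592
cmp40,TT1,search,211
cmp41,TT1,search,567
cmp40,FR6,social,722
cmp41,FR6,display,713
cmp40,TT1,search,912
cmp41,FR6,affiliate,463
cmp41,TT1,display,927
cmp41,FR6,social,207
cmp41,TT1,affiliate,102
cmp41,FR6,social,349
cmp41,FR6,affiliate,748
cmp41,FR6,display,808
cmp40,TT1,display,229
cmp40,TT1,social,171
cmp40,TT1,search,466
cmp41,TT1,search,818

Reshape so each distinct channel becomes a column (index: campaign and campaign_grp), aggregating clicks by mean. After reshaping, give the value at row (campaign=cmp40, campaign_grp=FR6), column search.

365

Rows with campaign=cmp40, campaign_grp=FR6 and channel=search: clicks values are 408, 96, 591.
(408 + 96 + 591) / 3 = 365.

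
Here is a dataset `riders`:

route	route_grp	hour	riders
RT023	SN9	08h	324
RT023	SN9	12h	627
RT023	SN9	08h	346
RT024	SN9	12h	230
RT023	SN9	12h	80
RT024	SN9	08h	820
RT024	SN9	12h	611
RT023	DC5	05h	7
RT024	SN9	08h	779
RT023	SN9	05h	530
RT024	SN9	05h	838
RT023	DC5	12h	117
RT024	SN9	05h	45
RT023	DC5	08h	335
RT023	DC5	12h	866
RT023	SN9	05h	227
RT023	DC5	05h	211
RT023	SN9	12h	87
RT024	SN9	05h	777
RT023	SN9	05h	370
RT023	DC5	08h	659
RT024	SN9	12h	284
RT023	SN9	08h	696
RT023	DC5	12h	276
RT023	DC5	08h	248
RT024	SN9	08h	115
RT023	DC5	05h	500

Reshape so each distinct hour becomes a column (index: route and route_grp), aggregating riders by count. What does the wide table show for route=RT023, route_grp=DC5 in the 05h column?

3

Rows with route=RT023, route_grp=DC5 and hour=05h: riders values are 7, 211, 500.
3 rows match — count = 3.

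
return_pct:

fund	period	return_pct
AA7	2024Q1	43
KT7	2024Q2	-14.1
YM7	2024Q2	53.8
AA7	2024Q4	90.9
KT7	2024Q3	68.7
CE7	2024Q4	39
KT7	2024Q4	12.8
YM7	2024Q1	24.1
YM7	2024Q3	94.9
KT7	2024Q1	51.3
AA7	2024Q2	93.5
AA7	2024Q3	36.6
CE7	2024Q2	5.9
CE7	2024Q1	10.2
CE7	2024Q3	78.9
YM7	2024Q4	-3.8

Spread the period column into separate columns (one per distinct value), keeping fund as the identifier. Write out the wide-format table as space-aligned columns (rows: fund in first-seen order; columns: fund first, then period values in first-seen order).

fund  2024Q1  2024Q2  2024Q4  2024Q3
AA7   43      93.5    90.9    36.6  
KT7   51.3    -14.1   12.8    68.7  
YM7   24.1    53.8    -3.8    94.9  
CE7   10.2    5.9     39      78.9  

Columns: fund plus the 4 distinct period values (2024Q1, 2024Q2, 2024Q4, 2024Q3).
For example, row AA7 column 2024Q1 takes return_pct=43 from the long row (AA7, 2024Q1).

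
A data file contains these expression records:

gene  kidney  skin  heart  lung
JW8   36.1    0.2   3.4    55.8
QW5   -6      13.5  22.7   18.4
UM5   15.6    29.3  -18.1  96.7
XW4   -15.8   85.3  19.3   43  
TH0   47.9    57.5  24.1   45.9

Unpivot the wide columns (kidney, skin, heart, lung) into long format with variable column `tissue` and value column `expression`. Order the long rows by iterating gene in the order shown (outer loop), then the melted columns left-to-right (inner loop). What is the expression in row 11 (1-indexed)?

-18.1

20 rows total (5 × 4). Row 11: index ⌊(11-1)/4⌋ = 2 into gene → UM5; (11-1) mod 4 = 2 into the melted columns → heart.
So row 11 is (UM5, heart, -18.1); expression = -18.1.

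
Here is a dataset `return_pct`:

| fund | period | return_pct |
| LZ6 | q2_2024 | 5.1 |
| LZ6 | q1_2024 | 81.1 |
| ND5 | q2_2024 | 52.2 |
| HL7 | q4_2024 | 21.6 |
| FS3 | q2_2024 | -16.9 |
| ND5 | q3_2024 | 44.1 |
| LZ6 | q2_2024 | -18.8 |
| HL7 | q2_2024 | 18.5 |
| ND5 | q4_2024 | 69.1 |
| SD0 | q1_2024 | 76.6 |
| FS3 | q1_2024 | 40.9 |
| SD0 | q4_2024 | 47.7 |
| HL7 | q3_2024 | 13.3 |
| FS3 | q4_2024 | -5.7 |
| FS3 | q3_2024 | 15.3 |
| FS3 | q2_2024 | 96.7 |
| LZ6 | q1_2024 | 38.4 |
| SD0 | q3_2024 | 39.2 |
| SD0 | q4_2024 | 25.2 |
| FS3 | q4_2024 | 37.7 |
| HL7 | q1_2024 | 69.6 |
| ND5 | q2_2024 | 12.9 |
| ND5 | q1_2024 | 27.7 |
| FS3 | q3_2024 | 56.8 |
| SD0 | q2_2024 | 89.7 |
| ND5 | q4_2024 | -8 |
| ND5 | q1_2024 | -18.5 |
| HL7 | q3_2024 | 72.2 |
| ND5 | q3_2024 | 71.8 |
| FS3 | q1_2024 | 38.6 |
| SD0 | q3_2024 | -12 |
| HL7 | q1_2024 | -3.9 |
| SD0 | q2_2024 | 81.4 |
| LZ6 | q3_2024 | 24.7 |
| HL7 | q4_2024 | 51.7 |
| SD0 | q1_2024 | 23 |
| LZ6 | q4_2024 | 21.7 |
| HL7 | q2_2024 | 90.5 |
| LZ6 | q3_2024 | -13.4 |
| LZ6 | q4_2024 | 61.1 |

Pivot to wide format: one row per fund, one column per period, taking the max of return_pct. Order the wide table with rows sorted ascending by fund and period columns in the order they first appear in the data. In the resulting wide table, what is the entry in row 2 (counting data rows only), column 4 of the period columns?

72.2

With rows sorted ascending by fund, row 2 is fund=HL7. period columns in first-appearance order: q2_2024, q1_2024, q4_2024, q3_2024; column 4 is q3_2024.
Long rows with fund=HL7, period=q3_2024: max(13.3, 72.2) = 72.2.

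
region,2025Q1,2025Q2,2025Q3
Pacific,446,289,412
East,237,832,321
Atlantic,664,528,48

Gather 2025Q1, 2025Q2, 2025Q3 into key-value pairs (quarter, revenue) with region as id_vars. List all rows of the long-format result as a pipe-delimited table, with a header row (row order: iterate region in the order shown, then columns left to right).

| region | quarter | revenue |
| Pacific | 2025Q1 | 446 |
| Pacific | 2025Q2 | 289 |
| Pacific | 2025Q3 | 412 |
| East | 2025Q1 | 237 |
| East | 2025Q2 | 832 |
| East | 2025Q3 | 321 |
| Atlantic | 2025Q1 | 664 |
| Atlantic | 2025Q2 | 528 |
| Atlantic | 2025Q3 | 48 |

Each (region, column) pair becomes one row: 3 × 3 = 9 rows.
For example, (Pacific, 2025Q1) → revenue=446.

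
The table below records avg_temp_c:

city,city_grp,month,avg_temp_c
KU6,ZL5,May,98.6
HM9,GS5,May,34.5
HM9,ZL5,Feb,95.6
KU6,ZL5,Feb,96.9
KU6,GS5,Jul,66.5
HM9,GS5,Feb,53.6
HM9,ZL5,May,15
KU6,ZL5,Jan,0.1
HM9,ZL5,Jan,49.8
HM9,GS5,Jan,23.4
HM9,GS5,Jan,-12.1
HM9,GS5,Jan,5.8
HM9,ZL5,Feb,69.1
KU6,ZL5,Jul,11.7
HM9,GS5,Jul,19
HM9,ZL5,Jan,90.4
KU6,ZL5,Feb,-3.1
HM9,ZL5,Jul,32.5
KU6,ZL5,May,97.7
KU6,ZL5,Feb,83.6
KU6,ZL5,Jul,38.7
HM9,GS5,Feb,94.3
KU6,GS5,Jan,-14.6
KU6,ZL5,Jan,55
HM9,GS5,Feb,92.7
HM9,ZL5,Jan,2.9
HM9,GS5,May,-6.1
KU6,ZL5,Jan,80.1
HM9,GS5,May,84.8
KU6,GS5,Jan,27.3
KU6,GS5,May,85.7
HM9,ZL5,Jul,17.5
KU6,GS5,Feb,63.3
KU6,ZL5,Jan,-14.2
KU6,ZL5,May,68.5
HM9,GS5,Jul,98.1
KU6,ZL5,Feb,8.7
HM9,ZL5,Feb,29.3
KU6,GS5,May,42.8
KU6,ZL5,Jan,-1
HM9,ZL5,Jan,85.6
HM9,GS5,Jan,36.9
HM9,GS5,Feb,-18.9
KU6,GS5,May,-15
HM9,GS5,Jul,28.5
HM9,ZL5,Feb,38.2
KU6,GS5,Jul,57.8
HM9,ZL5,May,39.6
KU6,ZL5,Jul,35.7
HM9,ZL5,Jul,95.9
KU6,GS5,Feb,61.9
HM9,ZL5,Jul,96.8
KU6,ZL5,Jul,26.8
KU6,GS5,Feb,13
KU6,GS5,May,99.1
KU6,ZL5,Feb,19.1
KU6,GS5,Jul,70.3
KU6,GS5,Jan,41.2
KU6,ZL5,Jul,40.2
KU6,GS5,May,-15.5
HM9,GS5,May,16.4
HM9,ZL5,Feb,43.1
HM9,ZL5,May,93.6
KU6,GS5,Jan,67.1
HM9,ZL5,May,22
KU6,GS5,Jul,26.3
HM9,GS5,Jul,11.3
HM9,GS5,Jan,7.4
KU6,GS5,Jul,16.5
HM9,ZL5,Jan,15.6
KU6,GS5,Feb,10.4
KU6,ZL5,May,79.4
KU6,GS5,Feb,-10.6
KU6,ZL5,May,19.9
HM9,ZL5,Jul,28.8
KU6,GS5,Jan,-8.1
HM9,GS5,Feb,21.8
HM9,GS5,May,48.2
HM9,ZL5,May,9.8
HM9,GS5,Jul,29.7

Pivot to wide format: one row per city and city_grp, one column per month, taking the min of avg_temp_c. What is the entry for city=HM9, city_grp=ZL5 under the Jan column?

2.9

Rows with city=HM9, city_grp=ZL5 and month=Jan: avg_temp_c values are 49.8, 90.4, 2.9, 85.6, 15.6.
min(49.8, 90.4, 2.9, 85.6, 15.6) = 2.9.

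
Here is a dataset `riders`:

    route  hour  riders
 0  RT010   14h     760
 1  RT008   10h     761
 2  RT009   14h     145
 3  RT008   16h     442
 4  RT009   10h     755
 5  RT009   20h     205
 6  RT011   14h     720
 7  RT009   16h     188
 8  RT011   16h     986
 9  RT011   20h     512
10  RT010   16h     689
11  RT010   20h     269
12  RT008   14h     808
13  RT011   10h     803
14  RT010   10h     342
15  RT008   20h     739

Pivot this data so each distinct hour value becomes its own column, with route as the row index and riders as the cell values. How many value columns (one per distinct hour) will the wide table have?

4 distinct hour values: 10h, 14h, 16h, 20h.

4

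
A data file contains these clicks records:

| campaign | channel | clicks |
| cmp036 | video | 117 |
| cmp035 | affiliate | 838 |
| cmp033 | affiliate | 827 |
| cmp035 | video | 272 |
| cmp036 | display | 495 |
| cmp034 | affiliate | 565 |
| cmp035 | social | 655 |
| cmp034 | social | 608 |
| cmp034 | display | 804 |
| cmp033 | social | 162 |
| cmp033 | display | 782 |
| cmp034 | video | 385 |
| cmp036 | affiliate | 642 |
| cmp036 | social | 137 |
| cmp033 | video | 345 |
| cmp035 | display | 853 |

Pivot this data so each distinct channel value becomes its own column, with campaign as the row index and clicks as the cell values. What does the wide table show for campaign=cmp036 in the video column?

117

Wide layout: rows indexed by campaign, columns are the 4 distinct channel values (video, affiliate, display, social).
Cell (campaign=cmp036, channel=video) draws from the long row where campaign=cmp036 and channel=video, which has clicks=117.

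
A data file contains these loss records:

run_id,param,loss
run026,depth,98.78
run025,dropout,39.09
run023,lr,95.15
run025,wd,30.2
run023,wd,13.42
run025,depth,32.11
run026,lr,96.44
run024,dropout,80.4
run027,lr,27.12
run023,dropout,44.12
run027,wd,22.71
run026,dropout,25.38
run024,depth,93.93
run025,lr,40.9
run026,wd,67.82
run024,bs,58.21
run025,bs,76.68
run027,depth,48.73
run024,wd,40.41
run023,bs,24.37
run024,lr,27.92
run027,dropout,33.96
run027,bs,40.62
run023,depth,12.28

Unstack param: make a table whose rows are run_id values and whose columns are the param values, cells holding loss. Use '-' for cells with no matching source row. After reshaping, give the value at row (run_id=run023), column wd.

The long row with run_id=run023, param=wd has loss=13.42.

13.42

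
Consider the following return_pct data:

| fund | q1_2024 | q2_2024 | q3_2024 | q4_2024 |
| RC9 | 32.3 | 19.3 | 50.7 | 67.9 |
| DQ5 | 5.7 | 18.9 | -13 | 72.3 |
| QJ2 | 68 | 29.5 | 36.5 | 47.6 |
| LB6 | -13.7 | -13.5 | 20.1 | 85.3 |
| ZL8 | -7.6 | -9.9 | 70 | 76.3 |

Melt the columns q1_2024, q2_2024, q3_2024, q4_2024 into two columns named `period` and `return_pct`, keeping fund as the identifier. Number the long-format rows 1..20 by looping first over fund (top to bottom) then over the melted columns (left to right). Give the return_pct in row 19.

20 rows total (5 × 4). Row 19: index ⌊(19-1)/4⌋ = 4 into fund → ZL8; (19-1) mod 4 = 2 into the melted columns → q3_2024.
So row 19 is (ZL8, q3_2024, 70); return_pct = 70.

70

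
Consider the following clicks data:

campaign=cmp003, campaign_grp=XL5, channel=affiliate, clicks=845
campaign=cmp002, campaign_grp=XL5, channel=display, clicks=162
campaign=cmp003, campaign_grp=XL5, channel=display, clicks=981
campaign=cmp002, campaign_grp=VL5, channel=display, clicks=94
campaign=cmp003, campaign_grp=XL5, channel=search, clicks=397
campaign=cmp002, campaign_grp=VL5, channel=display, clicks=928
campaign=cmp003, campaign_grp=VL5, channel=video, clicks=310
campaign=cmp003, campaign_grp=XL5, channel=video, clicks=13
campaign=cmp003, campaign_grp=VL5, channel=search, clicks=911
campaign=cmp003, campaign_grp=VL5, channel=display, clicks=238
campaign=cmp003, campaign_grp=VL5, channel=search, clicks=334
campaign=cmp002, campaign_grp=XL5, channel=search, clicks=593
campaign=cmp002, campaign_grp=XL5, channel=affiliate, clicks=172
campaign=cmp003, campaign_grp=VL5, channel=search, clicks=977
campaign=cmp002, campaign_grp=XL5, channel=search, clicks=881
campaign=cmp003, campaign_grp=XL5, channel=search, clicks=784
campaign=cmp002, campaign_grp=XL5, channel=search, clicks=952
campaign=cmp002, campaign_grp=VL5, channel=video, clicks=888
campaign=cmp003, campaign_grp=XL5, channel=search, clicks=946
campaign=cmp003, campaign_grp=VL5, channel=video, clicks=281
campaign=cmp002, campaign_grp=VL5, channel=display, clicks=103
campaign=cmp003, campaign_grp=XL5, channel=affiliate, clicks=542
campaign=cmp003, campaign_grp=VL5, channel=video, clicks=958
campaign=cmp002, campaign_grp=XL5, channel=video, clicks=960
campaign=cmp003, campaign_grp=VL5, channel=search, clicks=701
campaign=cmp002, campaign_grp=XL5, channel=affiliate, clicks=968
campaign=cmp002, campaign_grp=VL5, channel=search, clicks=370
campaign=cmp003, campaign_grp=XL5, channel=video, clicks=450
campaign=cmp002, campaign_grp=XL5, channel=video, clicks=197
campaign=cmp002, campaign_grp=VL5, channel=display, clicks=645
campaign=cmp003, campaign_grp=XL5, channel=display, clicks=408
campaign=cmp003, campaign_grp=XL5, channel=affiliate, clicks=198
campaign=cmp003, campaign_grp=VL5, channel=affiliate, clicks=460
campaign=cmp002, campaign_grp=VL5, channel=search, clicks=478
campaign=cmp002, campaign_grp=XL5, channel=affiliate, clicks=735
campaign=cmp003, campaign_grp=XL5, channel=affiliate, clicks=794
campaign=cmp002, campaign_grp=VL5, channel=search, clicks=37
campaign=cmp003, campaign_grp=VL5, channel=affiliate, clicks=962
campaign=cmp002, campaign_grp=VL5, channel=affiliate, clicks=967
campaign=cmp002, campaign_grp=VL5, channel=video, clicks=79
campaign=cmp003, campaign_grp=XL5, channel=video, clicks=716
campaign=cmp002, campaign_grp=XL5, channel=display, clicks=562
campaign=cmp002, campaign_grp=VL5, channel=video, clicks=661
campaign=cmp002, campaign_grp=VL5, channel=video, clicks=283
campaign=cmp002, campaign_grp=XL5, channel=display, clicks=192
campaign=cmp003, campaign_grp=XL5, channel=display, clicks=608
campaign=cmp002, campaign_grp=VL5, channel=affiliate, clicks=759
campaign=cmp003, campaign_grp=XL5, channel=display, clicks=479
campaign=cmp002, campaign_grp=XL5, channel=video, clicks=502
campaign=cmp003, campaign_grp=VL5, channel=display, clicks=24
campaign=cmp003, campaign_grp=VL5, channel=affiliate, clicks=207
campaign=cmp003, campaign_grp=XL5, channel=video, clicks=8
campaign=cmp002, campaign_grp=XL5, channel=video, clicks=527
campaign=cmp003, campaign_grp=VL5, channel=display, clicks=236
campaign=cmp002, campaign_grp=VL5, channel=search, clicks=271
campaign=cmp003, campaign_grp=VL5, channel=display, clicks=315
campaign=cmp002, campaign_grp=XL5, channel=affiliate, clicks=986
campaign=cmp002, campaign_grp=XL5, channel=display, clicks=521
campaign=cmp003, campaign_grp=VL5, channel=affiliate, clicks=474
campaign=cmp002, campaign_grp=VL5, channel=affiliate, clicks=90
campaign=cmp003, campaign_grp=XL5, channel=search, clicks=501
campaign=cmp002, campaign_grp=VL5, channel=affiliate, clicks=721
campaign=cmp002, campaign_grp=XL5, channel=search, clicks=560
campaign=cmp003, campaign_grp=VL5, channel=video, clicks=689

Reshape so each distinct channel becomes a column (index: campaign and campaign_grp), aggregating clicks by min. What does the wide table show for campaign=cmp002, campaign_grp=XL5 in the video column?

Rows with campaign=cmp002, campaign_grp=XL5 and channel=video: clicks values are 960, 197, 502, 527.
min(960, 197, 502, 527) = 197.

197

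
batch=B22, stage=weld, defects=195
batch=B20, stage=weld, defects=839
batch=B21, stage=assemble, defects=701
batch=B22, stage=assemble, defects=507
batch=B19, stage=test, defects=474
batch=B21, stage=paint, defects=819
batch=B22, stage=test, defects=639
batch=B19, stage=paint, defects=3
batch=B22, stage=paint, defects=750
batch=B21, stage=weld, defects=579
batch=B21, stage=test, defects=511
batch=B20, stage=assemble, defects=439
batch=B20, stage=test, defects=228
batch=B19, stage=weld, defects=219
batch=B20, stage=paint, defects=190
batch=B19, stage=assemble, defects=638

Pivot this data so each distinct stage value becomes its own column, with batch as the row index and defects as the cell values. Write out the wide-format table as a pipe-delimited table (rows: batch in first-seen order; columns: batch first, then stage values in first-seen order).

| batch | weld | assemble | test | paint |
| B22 | 195 | 507 | 639 | 750 |
| B20 | 839 | 439 | 228 | 190 |
| B21 | 579 | 701 | 511 | 819 |
| B19 | 219 | 638 | 474 | 3 |

Columns: batch plus the 4 distinct stage values (weld, assemble, test, paint).
For example, row B22 column weld takes defects=195 from the long row (B22, weld).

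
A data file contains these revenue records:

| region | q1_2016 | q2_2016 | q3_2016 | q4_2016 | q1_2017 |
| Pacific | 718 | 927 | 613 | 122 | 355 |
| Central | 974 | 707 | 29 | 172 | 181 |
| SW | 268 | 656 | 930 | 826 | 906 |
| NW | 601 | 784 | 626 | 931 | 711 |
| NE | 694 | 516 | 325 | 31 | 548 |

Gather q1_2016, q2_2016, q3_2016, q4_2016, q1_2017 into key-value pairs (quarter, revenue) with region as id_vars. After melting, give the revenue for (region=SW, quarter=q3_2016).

930

Unpivoting turns each (region, wide-column) pair into one long row.
The wide cell at row SW, column q3_2016 holds 930, so the long row (SW, q3_2016) has revenue=930.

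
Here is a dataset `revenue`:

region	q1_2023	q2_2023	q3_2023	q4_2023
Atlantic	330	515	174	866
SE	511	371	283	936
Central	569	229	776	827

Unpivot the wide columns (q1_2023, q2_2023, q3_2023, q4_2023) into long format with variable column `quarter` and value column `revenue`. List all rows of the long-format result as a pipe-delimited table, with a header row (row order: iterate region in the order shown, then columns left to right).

Each (region, column) pair becomes one row: 3 × 4 = 12 rows.
For example, (Atlantic, q1_2023) → revenue=330.

| region | quarter | revenue |
| Atlantic | q1_2023 | 330 |
| Atlantic | q2_2023 | 515 |
| Atlantic | q3_2023 | 174 |
| Atlantic | q4_2023 | 866 |
| SE | q1_2023 | 511 |
| SE | q2_2023 | 371 |
| SE | q3_2023 | 283 |
| SE | q4_2023 | 936 |
| Central | q1_2023 | 569 |
| Central | q2_2023 | 229 |
| Central | q3_2023 | 776 |
| Central | q4_2023 | 827 |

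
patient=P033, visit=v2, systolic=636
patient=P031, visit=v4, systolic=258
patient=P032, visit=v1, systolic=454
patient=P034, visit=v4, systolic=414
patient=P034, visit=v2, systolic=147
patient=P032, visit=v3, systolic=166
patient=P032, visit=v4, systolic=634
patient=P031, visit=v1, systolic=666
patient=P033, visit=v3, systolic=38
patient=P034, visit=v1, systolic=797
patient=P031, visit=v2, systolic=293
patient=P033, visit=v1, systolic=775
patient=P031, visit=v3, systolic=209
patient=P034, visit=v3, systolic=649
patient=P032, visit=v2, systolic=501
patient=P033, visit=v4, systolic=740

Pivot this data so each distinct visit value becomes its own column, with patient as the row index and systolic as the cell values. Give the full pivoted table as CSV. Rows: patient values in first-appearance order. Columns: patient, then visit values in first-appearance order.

patient,v2,v4,v1,v3
P033,636,740,775,38
P031,293,258,666,209
P032,501,634,454,166
P034,147,414,797,649

Columns: patient plus the 4 distinct visit values (v2, v4, v1, v3).
For example, row P033 column v2 takes systolic=636 from the long row (P033, v2).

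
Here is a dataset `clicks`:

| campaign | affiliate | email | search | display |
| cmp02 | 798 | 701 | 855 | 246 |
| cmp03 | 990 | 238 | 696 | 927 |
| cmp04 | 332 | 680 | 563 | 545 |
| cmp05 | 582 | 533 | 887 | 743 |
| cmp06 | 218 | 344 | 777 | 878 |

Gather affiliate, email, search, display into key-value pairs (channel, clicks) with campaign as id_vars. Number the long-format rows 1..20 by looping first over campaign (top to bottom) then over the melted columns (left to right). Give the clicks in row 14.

20 rows total (5 × 4). Row 14: index ⌊(14-1)/4⌋ = 3 into campaign → cmp05; (14-1) mod 4 = 1 into the melted columns → email.
So row 14 is (cmp05, email, 533); clicks = 533.

533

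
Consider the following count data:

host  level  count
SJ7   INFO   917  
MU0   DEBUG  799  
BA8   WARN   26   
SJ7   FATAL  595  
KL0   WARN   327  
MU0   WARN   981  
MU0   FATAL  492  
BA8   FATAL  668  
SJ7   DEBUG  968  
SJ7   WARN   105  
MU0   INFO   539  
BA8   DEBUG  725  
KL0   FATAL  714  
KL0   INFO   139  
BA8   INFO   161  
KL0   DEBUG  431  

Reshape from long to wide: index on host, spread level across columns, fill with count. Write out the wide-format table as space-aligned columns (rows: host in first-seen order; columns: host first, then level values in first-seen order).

host  INFO  DEBUG  WARN  FATAL
SJ7   917   968    105   595  
MU0   539   799    981   492  
BA8   161   725    26    668  
KL0   139   431    327   714  

Columns: host plus the 4 distinct level values (INFO, DEBUG, WARN, FATAL).
For example, row SJ7 column INFO takes count=917 from the long row (SJ7, INFO).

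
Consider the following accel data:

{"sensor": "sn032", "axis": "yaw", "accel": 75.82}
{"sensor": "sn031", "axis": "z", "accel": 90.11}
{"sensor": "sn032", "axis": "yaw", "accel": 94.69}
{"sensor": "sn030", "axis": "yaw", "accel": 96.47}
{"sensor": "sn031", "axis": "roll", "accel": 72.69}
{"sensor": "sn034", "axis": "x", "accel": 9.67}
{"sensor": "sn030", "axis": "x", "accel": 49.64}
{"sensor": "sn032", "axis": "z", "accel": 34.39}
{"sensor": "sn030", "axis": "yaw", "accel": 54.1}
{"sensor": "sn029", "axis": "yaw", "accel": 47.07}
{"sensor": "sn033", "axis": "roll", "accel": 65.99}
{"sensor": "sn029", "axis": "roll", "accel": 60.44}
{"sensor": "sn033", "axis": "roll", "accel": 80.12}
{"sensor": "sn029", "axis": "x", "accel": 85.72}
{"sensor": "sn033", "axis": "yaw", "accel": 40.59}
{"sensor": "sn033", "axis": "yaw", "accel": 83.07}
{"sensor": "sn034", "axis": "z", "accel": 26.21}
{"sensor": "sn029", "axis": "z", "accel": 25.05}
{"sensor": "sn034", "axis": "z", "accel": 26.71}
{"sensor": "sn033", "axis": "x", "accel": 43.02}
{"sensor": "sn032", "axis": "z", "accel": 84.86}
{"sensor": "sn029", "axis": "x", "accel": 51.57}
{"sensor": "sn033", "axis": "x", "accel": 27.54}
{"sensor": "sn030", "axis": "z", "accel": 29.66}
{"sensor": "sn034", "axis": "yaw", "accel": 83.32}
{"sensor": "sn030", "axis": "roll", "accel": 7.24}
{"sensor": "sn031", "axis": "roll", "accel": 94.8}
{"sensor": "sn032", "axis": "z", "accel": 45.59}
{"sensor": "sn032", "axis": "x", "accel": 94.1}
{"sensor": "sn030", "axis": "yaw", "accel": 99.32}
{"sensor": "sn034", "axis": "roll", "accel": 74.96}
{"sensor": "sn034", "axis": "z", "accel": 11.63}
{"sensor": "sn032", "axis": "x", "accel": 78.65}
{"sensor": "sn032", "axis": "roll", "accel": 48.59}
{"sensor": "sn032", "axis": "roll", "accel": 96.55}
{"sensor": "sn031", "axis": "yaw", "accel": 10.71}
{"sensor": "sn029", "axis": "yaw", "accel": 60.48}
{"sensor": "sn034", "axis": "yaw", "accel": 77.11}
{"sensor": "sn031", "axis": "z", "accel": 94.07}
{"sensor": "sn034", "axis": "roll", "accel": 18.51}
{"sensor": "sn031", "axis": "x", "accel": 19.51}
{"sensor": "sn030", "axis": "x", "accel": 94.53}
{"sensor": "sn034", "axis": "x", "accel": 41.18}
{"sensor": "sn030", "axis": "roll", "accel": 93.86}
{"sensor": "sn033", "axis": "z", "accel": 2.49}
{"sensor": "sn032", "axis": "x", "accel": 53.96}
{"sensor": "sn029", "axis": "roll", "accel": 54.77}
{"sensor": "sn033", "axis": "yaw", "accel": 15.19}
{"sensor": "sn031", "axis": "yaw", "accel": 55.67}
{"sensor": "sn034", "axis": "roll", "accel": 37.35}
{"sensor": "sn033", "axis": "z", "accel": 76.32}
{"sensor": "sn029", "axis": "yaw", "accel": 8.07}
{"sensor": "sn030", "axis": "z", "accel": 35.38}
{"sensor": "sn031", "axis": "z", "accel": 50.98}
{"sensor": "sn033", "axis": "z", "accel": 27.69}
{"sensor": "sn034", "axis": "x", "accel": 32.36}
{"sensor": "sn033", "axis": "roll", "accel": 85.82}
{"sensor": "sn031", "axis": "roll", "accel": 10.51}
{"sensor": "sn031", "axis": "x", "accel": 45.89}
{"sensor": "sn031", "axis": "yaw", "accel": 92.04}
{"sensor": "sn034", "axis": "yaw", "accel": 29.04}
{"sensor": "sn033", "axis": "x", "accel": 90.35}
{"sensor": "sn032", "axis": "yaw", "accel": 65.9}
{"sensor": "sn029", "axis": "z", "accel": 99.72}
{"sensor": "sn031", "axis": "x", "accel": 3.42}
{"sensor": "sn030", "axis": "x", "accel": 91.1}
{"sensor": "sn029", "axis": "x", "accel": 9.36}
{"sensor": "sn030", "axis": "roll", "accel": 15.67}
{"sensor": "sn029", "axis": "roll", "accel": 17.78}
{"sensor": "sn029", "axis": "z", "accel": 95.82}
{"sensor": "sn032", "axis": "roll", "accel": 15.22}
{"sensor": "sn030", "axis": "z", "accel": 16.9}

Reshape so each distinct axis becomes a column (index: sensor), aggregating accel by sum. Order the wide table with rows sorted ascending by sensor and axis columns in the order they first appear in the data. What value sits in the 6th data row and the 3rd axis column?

130.82

With rows sorted ascending by sensor, row 6 is sensor=sn034. axis columns in first-appearance order: yaw, z, roll, x; column 3 is roll.
Long rows with sensor=sn034, axis=roll: 74.96 + 18.51 + 37.35 = 130.82.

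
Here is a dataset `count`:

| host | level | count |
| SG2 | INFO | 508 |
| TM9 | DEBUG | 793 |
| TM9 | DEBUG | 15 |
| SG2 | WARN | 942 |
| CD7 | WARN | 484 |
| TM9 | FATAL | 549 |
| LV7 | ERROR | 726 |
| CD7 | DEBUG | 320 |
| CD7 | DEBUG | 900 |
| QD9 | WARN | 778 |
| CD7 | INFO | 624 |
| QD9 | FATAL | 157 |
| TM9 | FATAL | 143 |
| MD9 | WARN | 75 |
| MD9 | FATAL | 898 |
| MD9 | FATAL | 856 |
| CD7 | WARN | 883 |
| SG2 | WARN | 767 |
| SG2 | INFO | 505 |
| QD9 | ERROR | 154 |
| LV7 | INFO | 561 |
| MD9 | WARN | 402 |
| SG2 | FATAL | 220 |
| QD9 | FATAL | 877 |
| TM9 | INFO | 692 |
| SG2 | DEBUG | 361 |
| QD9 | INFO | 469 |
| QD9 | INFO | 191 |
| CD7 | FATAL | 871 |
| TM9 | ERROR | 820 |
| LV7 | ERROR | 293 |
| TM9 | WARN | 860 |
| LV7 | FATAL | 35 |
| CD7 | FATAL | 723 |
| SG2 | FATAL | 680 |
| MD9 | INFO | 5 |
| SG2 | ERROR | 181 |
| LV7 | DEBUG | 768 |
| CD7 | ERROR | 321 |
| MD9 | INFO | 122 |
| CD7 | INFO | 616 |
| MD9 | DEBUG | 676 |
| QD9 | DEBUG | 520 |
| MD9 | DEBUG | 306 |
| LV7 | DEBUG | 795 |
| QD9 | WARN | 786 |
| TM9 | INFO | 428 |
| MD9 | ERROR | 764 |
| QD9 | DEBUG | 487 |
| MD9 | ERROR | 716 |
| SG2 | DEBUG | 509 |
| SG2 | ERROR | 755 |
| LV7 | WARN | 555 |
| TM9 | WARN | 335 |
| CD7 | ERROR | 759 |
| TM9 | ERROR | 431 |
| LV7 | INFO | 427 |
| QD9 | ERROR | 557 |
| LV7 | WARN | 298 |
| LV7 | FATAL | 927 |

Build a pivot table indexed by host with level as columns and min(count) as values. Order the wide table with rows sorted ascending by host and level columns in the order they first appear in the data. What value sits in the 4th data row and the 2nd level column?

With rows sorted ascending by host, row 4 is host=QD9. level columns in first-appearance order: INFO, DEBUG, WARN, FATAL, ERROR; column 2 is DEBUG.
Long rows with host=QD9, level=DEBUG: min(520, 487) = 487.

487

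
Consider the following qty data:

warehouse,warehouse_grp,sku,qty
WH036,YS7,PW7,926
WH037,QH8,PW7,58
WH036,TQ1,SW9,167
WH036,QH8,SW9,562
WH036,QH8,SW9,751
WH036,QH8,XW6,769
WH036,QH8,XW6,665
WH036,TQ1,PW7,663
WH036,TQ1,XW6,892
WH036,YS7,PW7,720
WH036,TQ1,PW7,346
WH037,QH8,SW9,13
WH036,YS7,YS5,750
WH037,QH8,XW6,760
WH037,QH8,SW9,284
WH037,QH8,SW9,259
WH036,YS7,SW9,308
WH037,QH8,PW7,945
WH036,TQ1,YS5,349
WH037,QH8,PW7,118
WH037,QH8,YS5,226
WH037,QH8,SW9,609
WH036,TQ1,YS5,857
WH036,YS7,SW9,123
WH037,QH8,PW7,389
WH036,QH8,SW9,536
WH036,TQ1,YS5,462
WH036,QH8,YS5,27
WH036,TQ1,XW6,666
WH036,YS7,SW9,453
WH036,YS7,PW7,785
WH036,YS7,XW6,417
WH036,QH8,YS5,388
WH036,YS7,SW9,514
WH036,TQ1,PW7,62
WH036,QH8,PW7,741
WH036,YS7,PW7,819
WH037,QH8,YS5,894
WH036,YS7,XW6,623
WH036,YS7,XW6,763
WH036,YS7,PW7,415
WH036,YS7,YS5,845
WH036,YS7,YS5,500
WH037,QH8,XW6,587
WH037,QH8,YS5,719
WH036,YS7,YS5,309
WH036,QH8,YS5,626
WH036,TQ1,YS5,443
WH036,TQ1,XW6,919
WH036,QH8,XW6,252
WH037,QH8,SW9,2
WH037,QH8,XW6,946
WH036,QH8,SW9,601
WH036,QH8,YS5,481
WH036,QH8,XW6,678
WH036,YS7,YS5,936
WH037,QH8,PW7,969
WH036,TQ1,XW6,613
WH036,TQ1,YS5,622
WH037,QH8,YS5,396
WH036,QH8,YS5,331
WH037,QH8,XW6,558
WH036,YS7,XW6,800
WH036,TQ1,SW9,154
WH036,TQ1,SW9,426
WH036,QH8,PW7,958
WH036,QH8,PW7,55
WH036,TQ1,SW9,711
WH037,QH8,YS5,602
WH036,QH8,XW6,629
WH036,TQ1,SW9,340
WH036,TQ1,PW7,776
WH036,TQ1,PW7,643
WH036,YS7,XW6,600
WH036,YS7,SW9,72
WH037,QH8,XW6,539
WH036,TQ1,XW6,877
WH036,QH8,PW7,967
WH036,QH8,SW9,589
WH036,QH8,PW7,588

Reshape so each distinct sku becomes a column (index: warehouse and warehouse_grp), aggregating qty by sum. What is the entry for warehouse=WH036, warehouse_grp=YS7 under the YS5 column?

3340

Rows with warehouse=WH036, warehouse_grp=YS7 and sku=YS5: qty values are 750, 845, 500, 309, 936.
750 + 845 + 500 + 309 + 936 = 3340.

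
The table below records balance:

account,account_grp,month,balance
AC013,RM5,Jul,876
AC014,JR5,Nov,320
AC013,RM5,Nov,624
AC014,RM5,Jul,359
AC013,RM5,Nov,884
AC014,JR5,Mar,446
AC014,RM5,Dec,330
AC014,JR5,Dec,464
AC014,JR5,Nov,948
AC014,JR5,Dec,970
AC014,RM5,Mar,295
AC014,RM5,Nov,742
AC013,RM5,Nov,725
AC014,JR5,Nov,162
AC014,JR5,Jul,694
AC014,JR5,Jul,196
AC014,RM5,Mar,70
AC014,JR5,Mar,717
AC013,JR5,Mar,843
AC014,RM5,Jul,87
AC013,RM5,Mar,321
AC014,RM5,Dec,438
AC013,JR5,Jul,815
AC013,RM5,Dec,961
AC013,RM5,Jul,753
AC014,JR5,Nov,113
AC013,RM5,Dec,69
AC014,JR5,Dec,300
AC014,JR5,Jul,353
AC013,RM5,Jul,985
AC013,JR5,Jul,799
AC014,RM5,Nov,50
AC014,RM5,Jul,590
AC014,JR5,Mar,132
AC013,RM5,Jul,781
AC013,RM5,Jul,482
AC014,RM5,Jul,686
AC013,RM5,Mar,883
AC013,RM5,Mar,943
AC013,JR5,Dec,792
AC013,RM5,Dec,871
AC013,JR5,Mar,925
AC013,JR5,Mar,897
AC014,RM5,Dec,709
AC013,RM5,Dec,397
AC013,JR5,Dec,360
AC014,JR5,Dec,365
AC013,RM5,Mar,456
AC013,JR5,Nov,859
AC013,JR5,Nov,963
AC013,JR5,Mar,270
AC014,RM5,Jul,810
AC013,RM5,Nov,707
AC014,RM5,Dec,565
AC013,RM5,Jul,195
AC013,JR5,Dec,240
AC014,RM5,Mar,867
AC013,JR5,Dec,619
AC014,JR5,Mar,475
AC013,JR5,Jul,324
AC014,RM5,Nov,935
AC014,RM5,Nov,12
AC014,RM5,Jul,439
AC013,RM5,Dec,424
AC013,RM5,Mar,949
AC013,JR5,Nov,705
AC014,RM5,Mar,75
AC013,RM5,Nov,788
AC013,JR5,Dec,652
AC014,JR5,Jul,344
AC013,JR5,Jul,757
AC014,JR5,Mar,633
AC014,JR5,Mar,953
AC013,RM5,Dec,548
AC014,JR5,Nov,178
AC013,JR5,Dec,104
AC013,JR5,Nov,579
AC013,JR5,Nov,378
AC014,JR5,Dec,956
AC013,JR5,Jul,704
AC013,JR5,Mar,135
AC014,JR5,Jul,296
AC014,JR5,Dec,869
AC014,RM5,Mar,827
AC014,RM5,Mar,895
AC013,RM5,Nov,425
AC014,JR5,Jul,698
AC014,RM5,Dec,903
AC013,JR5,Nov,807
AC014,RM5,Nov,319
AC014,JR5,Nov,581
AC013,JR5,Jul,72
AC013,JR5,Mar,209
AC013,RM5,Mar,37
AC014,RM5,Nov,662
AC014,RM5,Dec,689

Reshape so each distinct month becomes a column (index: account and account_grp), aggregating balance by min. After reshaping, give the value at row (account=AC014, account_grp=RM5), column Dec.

Rows with account=AC014, account_grp=RM5 and month=Dec: balance values are 330, 438, 709, 565, 903, 689.
min(330, 438, 709, 565, 903, 689) = 330.

330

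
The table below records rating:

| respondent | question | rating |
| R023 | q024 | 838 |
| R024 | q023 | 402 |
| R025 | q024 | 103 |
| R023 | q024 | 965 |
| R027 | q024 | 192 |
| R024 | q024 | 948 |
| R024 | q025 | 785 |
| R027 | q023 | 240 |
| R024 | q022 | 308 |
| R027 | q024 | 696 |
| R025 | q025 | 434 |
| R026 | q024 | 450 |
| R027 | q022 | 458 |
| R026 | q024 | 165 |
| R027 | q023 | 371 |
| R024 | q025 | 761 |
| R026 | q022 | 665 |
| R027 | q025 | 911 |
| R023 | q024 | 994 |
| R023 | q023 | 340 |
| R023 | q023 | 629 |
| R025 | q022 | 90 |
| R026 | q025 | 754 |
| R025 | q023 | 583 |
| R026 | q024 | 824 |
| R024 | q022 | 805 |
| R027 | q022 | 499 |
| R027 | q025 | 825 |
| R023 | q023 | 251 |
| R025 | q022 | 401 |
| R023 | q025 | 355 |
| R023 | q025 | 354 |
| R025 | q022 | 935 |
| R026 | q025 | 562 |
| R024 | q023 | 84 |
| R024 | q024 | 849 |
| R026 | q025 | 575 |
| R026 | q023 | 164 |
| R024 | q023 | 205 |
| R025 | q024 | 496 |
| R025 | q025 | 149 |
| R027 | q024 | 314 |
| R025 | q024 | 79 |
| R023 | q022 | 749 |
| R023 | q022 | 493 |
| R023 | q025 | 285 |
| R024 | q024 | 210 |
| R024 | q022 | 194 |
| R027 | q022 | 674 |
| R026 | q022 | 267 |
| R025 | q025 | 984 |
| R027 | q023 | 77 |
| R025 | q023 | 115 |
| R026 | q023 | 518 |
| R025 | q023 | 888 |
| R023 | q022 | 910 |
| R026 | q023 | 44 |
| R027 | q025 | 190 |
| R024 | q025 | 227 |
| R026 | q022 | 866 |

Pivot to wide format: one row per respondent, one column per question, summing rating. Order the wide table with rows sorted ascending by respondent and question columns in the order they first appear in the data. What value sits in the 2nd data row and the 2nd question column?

691

With rows sorted ascending by respondent, row 2 is respondent=R024. question columns in first-appearance order: q024, q023, q025, q022; column 2 is q023.
Long rows with respondent=R024, question=q023: 402 + 84 + 205 = 691.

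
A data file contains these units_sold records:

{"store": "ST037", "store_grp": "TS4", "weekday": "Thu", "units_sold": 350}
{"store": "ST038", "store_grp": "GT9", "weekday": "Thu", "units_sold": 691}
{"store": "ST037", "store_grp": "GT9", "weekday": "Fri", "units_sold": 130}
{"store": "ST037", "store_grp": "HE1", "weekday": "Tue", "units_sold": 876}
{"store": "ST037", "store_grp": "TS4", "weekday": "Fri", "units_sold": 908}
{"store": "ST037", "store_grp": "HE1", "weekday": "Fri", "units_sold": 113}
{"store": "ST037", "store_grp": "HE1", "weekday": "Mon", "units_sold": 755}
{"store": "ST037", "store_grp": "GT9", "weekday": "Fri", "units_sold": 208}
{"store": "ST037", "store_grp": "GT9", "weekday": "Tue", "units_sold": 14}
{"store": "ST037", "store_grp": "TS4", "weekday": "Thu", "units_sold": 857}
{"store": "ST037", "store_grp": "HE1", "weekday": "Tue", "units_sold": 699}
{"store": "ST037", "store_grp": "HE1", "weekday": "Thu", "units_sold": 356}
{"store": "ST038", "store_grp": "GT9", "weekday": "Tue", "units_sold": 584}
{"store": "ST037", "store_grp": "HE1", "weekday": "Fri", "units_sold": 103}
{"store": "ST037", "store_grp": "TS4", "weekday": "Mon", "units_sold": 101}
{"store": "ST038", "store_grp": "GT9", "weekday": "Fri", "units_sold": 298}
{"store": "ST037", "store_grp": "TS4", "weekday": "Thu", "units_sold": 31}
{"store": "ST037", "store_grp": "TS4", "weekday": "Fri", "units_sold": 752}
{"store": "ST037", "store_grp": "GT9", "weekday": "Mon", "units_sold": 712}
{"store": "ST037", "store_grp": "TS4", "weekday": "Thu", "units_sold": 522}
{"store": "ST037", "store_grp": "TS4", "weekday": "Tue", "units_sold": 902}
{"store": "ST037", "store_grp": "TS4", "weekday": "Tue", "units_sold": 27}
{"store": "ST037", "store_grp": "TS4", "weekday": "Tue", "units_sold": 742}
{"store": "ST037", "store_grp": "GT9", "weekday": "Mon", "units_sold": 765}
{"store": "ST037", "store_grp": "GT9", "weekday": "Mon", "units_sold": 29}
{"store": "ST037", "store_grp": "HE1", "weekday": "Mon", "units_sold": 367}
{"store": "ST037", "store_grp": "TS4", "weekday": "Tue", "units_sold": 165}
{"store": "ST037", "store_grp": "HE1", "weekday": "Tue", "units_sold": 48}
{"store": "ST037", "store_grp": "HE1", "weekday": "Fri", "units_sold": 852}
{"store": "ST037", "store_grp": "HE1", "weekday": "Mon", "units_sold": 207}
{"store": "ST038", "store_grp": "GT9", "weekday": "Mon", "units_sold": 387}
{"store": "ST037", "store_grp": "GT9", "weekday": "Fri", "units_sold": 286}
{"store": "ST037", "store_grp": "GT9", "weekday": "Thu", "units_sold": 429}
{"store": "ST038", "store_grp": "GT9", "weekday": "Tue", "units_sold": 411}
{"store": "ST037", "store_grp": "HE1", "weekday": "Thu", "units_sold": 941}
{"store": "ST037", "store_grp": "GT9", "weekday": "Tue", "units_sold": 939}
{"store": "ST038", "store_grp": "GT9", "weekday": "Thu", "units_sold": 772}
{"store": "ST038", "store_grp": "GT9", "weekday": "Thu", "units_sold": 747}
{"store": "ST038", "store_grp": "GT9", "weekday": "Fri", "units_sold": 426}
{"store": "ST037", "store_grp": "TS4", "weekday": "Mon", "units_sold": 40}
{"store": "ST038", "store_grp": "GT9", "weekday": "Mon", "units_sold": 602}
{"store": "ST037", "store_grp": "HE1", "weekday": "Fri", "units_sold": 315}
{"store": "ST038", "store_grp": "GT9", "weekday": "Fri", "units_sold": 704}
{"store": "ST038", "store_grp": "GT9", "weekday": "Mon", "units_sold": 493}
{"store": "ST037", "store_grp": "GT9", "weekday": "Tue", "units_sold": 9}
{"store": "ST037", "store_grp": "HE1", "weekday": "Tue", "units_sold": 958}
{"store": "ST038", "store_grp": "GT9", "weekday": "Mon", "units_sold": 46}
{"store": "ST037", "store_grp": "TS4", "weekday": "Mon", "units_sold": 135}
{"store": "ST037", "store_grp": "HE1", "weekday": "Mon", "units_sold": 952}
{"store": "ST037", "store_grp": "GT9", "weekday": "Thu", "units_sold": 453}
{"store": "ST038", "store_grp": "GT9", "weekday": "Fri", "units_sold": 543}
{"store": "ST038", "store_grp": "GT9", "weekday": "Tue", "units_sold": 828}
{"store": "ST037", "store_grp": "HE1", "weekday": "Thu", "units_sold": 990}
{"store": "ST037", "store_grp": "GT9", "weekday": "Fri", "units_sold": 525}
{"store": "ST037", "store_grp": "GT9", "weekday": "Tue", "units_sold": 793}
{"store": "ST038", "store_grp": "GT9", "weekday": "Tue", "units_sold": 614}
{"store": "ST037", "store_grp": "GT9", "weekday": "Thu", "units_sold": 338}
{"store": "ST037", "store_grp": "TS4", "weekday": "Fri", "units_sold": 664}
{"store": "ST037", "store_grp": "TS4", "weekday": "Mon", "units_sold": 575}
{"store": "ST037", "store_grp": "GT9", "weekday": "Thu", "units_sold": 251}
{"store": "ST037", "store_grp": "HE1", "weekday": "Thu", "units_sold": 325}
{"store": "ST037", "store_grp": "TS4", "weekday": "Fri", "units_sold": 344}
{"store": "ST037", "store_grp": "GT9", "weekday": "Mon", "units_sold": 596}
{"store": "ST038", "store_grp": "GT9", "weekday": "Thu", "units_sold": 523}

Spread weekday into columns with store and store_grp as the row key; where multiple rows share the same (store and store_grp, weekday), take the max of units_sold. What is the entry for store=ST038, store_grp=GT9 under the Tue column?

828

Rows with store=ST038, store_grp=GT9 and weekday=Tue: units_sold values are 584, 411, 828, 614.
max(584, 411, 828, 614) = 828.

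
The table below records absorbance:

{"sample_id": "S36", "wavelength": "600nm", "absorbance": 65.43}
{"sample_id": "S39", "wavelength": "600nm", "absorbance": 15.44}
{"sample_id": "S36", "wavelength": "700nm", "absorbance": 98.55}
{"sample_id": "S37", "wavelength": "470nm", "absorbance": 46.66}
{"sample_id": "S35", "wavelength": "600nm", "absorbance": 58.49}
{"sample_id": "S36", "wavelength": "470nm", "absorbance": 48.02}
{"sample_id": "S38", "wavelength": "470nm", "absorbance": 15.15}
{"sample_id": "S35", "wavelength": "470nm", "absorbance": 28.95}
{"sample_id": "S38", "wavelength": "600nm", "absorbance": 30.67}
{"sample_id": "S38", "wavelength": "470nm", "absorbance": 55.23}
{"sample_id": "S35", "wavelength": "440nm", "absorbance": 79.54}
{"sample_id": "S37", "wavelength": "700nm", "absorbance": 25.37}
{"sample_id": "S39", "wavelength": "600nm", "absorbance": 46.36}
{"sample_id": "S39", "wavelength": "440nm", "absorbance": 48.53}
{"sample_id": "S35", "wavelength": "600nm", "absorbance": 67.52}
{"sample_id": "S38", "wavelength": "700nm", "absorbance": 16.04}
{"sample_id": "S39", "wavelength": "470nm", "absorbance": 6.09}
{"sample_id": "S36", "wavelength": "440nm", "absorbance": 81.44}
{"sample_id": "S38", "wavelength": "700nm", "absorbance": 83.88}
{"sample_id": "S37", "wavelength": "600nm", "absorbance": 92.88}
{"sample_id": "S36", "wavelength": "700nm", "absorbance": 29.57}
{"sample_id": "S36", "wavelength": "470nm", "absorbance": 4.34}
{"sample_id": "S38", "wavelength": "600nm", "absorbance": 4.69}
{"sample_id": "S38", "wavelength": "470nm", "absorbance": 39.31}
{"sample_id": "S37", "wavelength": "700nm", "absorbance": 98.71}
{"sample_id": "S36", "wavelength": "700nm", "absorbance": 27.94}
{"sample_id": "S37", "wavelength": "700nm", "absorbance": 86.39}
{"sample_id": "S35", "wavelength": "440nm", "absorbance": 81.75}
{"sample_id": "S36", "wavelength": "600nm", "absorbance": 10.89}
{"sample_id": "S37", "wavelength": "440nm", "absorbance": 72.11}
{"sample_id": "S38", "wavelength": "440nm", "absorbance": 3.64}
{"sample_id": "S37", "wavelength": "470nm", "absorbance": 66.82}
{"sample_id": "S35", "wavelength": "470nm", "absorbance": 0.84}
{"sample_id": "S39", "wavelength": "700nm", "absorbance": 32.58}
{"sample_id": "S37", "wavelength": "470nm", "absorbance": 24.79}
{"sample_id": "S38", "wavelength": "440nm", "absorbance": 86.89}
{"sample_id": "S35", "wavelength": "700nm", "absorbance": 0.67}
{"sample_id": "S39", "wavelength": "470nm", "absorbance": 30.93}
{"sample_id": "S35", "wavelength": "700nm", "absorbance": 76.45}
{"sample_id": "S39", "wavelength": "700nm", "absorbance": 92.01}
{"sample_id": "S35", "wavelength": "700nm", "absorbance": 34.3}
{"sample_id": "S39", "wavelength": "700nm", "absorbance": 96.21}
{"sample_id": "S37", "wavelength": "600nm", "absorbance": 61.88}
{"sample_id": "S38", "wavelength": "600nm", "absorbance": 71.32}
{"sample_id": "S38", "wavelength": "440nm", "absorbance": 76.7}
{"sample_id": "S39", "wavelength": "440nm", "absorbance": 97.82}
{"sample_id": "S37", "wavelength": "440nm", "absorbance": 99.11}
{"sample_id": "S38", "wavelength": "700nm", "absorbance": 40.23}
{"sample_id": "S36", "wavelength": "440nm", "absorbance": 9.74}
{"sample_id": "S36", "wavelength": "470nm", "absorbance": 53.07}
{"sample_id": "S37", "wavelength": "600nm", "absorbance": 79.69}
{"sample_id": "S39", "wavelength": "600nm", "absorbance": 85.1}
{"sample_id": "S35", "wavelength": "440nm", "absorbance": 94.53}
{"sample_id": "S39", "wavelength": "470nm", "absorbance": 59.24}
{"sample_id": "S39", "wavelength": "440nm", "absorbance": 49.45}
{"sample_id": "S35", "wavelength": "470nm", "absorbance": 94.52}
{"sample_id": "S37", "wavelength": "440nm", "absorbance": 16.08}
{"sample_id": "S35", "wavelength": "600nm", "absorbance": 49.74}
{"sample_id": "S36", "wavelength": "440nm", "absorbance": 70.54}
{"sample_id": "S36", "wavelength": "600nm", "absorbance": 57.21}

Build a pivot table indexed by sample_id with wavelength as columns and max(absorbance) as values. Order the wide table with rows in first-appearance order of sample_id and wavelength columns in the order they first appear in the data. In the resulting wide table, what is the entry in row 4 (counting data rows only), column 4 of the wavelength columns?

94.53

With rows in first-appearance order of sample_id, row 4 is sample_id=S35. wavelength columns in first-appearance order: 600nm, 700nm, 470nm, 440nm; column 4 is 440nm.
Long rows with sample_id=S35, wavelength=440nm: max(79.54, 81.75, 94.53) = 94.53.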